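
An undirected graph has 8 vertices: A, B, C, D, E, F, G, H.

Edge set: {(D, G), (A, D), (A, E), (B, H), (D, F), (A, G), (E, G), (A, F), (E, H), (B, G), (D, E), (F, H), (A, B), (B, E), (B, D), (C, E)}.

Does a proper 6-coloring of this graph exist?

The chromatic number is 5. A, B, D, E, G are pairwise adjacent (a clique of size 5), so at least 5 colors are needed.
5 colors suffice: color 1 → {E, F}; color 2 → {A, C, H}; color 3 → {B}; color 4 → {D}; color 5 → {G}.
Since 6 ≥ 5, a proper 6-coloring certainly exists.

Yes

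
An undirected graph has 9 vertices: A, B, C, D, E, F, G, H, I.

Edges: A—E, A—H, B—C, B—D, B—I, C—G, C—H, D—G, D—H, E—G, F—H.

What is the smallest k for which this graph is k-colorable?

The cycle H-A-E-G-D-H has odd length 5, so it cannot be 2-colored; at least 3 colors are needed.
3 colors suffice: A=green, B=red, C=blue, D=blue, E=blue, F=blue, G=red, H=red, I=blue. No two adjacent vertices share a color.

3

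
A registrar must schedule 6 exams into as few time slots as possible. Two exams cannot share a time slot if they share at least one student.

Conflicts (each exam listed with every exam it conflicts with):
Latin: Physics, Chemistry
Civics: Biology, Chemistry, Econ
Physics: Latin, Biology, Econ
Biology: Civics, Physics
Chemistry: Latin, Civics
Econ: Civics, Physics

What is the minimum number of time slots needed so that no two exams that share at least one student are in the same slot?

The cycle Biology-Civics-Chemistry-Latin-Physics-Biology has odd length 5, so it cannot be 2-colored; at least 3 time slots are needed.
3 time slots suffice: time slot 1 → {Civics, Physics}; time slot 2 → {Biology, Chemistry, Econ}; time slot 3 → {Latin}. No two conflicting exams share a time slot.

3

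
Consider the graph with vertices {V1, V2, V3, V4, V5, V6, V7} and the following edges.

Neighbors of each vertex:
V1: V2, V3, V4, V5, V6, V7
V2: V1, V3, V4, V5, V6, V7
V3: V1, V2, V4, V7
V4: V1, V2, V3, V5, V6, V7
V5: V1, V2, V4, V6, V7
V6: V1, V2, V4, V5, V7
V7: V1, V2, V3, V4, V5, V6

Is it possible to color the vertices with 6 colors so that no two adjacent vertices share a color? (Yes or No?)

Yes

The chromatic number is 6. V1, V2, V4, V5, V6, V7 form a clique, so at least 6 colors are needed.
6 colors suffice: color 1 → {V4}; color 2 → {V7}; color 3 → {V2}; color 4 → {V1}; color 5 → {V3, V6}; color 6 → {V5}.
That is already a proper 6-coloring.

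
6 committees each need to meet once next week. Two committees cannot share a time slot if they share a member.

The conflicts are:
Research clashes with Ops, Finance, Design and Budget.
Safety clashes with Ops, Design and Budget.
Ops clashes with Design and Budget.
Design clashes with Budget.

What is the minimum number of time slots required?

Research, Ops, Design, Budget all conflict with each other, so at least 4 time slots are needed.
A valid assignment using 4 time slots: Research=4, Safety=4, Ops=1, Finance=1, Design=3, Budget=2. Every pair that conflicts lands in different time slots.

4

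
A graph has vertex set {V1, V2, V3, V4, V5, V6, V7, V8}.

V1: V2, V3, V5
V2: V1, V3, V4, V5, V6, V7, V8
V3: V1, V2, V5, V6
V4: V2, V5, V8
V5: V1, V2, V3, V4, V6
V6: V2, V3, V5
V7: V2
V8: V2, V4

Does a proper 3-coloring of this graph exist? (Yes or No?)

V1, V2, V3, V5 are mutually adjacent (a clique of size 4), so at least 4 colors are needed.
So 3 colors are not enough.

No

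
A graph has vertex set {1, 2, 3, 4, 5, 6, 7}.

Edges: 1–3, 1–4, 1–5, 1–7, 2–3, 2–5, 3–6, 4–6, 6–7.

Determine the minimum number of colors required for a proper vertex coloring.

1 and 7 are adjacent, so at least 2 colors are needed.
2 colors suffice: color red → {1, 2, 6}; color blue → {3, 4, 5, 7}. Every edge joins two different colors.

2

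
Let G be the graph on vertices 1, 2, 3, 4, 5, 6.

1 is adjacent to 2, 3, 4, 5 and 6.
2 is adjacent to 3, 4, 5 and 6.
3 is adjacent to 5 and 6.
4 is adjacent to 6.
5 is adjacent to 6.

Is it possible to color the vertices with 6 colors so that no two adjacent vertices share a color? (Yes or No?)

Yes

The chromatic number is 5. 1, 2, 3, 5, 6 are pairwise adjacent (a clique of size 5), so at least 5 colors are needed.
A valid assignment using 5 colors: 1=c, 2=b, 3=d, 4=d, 5=e, 6=a.
Since 6 ≥ 5, a proper 6-coloring certainly exists.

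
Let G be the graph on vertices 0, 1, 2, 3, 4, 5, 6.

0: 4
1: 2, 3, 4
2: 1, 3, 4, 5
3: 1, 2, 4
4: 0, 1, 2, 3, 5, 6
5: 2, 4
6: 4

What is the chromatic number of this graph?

1, 2, 3, 4 are pairwise adjacent (a clique of size 4), so at least 4 colors are needed.
4 colors suffice: color a → {4}; color b → {0, 2, 6}; color c → {3, 5}; color d → {1}. No two adjacent vertices share a color.

4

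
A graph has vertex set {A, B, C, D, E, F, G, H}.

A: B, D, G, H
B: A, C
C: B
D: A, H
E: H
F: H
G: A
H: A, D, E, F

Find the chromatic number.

A, D, H are pairwise adjacent, so at least 3 colors are needed.
One proper 3-coloring: A=red, B=blue, C=red, D=green, E=red, F=red, G=blue, H=blue. Each edge has distinct colors on its endpoints.

3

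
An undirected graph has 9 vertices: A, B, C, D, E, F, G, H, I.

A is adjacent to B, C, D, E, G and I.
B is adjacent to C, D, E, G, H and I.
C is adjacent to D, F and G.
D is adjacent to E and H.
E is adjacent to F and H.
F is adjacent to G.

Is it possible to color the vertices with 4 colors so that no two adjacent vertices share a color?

The chromatic number is 4. A, B, D, E are pairwise adjacent (a clique of size 4), so at least 4 colors are needed.
4 colors suffice: A=blue, B=red, C=green, D=yellow, E=green, F=red, G=yellow, H=blue, I=green.
That is already a proper 4-coloring.

Yes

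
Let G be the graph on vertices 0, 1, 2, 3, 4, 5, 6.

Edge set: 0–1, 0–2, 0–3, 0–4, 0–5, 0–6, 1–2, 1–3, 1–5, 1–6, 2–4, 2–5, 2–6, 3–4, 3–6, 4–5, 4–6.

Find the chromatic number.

4

0, 3, 4, 6 form a clique, so at least 4 colors are needed.
One proper 4-coloring: 0=a, 1=c, 2=d, 3=d, 4=c, 5=b, 6=b. Each edge has distinct colors on its endpoints.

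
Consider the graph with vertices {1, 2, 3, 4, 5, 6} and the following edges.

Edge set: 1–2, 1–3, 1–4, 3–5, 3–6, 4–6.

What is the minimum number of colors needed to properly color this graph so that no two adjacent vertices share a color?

2

1 and 2 are adjacent, so at least 2 colors are needed.
2 colors suffice: color a → {2, 3, 4}; color b → {1, 5, 6}. No two adjacent vertices share a color.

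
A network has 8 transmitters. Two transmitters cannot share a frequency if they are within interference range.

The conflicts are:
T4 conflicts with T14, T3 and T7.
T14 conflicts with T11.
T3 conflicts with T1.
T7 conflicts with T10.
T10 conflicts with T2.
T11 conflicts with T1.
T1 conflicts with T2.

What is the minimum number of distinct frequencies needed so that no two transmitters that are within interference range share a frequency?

The cycle T11-T1-T3-T4-T14-T11 has odd length 5, so it cannot be 2-colored; at least 3 frequencies are needed.
3 frequencies suffice: T4=1, T14=2, T3=2, T7=2, T10=1, T11=3, T1=1, T2=2. Each listed conflict is separated.

3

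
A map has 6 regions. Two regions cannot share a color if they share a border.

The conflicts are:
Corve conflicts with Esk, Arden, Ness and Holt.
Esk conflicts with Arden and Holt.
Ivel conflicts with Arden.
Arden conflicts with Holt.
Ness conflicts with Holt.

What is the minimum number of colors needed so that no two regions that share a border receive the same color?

4

Corve, Esk, Arden, Holt are mutually in conflict, so at least 4 colors are needed.
4 colors suffice: color 1 → {Corve, Ivel}; color 2 → {Holt}; color 3 → {Arden, Ness}; color 4 → {Esk}. Each listed conflict is separated.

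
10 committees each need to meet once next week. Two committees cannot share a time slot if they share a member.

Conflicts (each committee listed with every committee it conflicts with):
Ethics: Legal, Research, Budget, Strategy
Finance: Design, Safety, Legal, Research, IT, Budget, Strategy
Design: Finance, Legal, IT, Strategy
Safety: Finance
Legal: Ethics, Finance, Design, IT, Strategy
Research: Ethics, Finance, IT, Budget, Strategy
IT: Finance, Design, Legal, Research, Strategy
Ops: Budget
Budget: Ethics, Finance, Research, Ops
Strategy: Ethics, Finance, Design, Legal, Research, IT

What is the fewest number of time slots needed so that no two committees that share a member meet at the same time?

Finance, Design, Legal, IT, Strategy all conflict with each other, so at least 5 time slots are needed.
5 time slots suffice: Ethics=1, Finance=1, Design=5, Safety=2, Legal=3, Research=3, IT=4, Ops=1, Budget=2, Strategy=2. Each listed conflict is separated.

5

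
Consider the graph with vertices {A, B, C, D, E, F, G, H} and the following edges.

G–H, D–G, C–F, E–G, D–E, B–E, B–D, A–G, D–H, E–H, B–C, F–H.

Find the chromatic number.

4

D, E, G, H form a clique, so at least 4 colors are needed.
One proper 4-coloring: A=1, B=2, C=1, D=1, E=4, F=3, G=3, H=2. Every edge joins two different colors.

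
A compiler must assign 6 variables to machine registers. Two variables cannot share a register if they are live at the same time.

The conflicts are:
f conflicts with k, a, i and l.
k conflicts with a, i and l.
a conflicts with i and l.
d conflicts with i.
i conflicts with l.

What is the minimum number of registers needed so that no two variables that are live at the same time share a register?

f, k, a, i, l pairwise conflict, so at least 5 registers are needed.
5 registers suffice: register 1 → {i}; register 2 → {f, d}; register 3 → {k}; register 4 → {a}; register 5 → {l}. No two conflicting variables share a register.

5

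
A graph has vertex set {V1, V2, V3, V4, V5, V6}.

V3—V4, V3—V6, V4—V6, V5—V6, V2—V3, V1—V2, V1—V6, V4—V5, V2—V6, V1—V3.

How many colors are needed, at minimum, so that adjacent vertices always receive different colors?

4

V1, V2, V3, V6 are mutually adjacent (a clique of size 4), so at least 4 colors are needed.
One proper 4-coloring: V1=3, V2=4, V3=2, V4=3, V5=2, V6=1. Every edge joins two different colors.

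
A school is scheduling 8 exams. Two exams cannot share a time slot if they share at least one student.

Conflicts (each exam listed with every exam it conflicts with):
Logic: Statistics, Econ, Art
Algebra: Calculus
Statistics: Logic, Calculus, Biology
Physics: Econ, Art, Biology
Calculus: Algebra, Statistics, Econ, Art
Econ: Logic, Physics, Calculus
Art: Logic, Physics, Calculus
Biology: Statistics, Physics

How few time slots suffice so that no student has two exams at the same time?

3

The cycle Physics-Econ-Calculus-Statistics-Biology-Physics has odd length 5, so it cannot be 2-colored; at least 3 time slots are needed.
3 time slots suffice: time slot 1 → {Logic, Physics, Calculus}; time slot 2 → {Algebra, Statistics, Econ, Art}; time slot 3 → {Biology}. Each listed conflict is separated.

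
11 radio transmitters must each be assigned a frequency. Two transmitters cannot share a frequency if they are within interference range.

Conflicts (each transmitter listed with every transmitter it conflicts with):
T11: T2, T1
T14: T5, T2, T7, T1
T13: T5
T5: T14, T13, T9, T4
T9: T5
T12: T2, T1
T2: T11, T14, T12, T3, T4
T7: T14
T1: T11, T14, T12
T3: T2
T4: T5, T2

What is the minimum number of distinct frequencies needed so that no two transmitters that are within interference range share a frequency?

T2 and T3 conflict, so at least 2 frequencies are needed.
2 frequencies suffice: T11=2, T14=2, T13=2, T5=1, T9=2, T12=2, T2=1, T7=1, T1=1, T3=2, T4=2. Each listed conflict is separated.

2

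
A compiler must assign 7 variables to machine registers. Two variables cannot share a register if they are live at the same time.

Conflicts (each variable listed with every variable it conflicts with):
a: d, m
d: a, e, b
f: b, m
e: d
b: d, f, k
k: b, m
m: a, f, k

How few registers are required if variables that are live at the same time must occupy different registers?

The cycle b-f-m-a-d-b has odd length 5, so it cannot be 2-colored; at least 3 registers are needed.
A valid assignment using 3 registers: a=2, d=1, f=3, e=2, b=2, k=3, m=1. No two conflicting variables share a register.

3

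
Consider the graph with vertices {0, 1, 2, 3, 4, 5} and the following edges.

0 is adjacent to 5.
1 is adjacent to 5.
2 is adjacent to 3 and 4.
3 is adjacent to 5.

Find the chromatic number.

1 and 5 are adjacent, so at least 2 colors are needed.
2 colors suffice: color red → {2, 5}; color blue → {0, 1, 3, 4}. Every edge joins two different colors.

2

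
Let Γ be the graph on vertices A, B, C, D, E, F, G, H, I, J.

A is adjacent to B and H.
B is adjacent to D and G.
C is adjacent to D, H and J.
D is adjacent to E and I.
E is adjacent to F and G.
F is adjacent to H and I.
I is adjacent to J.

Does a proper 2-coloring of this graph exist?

The cycle C-D-I-F-H-C has odd length 5, so it cannot be 2-colored; at least 3 colors are needed.
So 2 colors are not enough.

No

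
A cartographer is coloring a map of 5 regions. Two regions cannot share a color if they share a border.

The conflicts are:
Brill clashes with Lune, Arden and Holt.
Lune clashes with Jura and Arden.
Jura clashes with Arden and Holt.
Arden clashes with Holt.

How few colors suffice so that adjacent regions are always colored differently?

3

Brill, Lune, Arden are mutually in conflict, so at least 3 colors are needed.
3 colors suffice: color 1 → {Arden}; color 2 → {Brill, Jura}; color 3 → {Lune, Holt}. Each listed conflict is separated.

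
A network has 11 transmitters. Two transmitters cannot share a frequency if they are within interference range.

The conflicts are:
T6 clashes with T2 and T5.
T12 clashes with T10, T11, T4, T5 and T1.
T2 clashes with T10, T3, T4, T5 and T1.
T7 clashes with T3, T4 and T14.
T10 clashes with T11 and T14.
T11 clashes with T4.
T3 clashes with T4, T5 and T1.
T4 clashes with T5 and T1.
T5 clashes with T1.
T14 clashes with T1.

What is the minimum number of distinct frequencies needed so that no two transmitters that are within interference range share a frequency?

T2, T3, T4, T5, T1 all conflict with each other, so at least 5 frequencies are needed.
5 frequencies suffice: frequency 1 → {T6, T10, T4}; frequency 2 → {T7, T11, T1}; frequency 3 → {T5, T14}; frequency 4 → {T12, T2}; frequency 5 → {T3}. Each listed conflict is separated.

5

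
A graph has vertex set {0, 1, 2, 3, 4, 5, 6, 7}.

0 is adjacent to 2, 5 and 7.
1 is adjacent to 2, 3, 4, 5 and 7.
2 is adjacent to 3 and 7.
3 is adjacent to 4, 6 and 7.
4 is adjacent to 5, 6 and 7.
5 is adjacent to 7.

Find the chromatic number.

4

1, 2, 3, 7 form a clique, so at least 4 colors are needed.
4 colors suffice: color red → {6, 7}; color blue → {3, 5}; color green → {0, 1}; color yellow → {2, 4}. Every edge joins two different colors.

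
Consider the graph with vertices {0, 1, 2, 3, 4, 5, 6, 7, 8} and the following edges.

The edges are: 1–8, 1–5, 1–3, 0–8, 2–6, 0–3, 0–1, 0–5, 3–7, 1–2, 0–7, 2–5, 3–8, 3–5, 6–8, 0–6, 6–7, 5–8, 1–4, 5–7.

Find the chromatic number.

0, 1, 3, 5, 8 are pairwise adjacent (a clique of size 5), so at least 5 colors are needed.
One proper 5-coloring: 0=green, 1=blue, 2=green, 3=purple, 4=red, 5=red, 6=red, 7=blue, 8=yellow. Each edge has distinct colors on its endpoints.

5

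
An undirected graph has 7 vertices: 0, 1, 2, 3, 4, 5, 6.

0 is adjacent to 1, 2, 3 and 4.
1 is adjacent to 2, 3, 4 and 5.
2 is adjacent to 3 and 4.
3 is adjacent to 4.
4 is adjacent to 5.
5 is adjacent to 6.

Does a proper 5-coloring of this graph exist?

Yes

The chromatic number is 5. 0, 1, 2, 3, 4 are mutually adjacent (a clique of size 5), so at least 5 colors are needed.
A valid assignment using 5 colors: 0=e, 1=b, 2=c, 3=d, 4=a, 5=c, 6=a.
That is already a proper 5-coloring.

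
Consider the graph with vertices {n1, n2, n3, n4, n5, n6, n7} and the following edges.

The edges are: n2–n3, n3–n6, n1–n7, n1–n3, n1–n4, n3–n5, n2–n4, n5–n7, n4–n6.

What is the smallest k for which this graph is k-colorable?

2

n5 and n7 are adjacent, so at least 2 colors are needed.
2 colors suffice: color 1 → {n3, n4, n7}; color 2 → {n1, n2, n5, n6}. Every edge joins two different colors.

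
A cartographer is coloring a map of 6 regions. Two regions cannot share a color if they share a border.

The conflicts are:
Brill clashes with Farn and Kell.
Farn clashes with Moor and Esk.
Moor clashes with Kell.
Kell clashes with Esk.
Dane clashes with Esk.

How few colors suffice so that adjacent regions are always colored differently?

Brill and Kell conflict, so at least 2 colors are needed.
One proper 2-coloring: Brill=2, Farn=1, Moor=2, Kell=1, Dane=1, Esk=2. Every pair that conflicts lands in different colors.

2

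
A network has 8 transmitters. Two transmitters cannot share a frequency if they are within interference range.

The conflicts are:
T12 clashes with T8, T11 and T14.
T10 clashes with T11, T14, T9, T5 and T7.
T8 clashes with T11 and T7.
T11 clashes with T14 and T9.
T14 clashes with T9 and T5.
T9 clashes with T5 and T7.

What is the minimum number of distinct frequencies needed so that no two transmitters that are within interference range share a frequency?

T10, T11, T14, T9 are mutually in conflict, so at least 4 frequencies are needed.
Using 4 frequencies: T12=3, T10=3, T8=2, T11=1, T14=4, T9=2, T5=1, T7=1. No two conflicting transmitters share a frequency.

4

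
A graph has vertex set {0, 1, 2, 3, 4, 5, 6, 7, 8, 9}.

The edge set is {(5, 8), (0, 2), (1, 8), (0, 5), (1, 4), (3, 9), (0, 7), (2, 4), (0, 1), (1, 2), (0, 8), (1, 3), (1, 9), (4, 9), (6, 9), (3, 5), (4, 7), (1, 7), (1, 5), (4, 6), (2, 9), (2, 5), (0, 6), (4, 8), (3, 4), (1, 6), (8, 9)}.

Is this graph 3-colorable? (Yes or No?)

0, 1, 5, 8 form a clique, so at least 4 colors are needed.
So 3 colors are not enough.

No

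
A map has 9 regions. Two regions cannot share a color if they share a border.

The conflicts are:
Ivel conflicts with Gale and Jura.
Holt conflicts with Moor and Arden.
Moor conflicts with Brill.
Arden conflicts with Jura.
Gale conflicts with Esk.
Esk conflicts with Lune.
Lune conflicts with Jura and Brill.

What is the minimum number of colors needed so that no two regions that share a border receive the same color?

The cycle Gale-Esk-Lune-Jura-Ivel-Gale has odd length 5, so it cannot be 2-colored; at least 3 colors are needed.
3 colors suffice: Ivel=1, Holt=1, Moor=2, Arden=3, Gale=2, Esk=3, Lune=1, Jura=2, Brill=3. Every pair that conflicts lands in different colors.

3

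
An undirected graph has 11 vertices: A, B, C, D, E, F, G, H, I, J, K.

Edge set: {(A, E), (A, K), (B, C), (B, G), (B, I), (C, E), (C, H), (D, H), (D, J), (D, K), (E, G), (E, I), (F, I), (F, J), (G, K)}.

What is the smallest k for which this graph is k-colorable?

The cycle H-D-J-F-I-B-C-H has odd length 7, so it cannot be 2-colored; at least 3 colors are needed.
One proper 3-coloring: A=2, B=1, C=2, D=2, E=1, F=1, G=2, H=1, I=2, J=3, K=1. No two adjacent vertices share a color.

3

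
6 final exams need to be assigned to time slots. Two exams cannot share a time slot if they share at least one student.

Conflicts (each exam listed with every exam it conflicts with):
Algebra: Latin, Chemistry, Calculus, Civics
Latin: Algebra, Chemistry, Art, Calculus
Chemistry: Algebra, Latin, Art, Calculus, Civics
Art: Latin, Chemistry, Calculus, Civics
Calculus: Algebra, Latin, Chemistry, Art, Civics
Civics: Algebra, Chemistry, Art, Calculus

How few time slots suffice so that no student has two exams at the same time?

Chemistry, Art, Calculus, Civics are mutually in conflict, so at least 4 time slots are needed.
A valid assignment using 4 time slots: Algebra=3, Latin=4, Chemistry=2, Art=3, Calculus=1, Civics=4. Every pair that conflicts lands in different time slots.

4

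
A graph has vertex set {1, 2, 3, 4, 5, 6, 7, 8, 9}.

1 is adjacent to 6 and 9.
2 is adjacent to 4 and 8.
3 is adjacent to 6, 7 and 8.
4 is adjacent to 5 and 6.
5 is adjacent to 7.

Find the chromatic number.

3

The cycle 2-4-6-3-8-2 has odd length 5, so it cannot be 2-colored; at least 3 colors are needed.
3 colors suffice: color a → {6, 7, 8, 9}; color b → {1, 3, 4}; color c → {2, 5}. Every edge joins two different colors.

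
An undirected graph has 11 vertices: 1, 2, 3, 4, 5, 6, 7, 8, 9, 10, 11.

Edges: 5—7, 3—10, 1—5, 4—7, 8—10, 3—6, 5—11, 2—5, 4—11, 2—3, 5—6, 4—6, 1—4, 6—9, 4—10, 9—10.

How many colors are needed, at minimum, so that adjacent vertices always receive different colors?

5 and 11 are adjacent, so at least 2 colors are needed.
2 colors suffice: color red → {3, 4, 5, 8, 9}; color blue → {1, 2, 6, 7, 10, 11}. Each edge has distinct colors on its endpoints.

2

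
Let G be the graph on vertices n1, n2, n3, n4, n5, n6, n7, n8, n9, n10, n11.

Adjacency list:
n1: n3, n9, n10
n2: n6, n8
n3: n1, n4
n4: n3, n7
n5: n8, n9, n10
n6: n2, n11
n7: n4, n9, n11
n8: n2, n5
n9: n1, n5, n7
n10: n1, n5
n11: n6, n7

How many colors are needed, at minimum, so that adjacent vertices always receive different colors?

3

The cycle n3-n4-n7-n9-n1-n3 has odd length 5, so it cannot be 2-colored; at least 3 colors are needed.
3 colors suffice: color 1 → {n1, n2, n5, n7}; color 2 → {n4, n6, n8, n9, n10}; color 3 → {n3, n11}. Each edge has distinct colors on its endpoints.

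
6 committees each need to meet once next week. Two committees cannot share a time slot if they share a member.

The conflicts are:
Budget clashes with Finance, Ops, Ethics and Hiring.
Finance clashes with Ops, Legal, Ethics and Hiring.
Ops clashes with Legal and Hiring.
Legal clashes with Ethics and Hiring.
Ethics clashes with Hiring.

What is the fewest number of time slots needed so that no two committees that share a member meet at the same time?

4

Budget, Finance, Ethics, Hiring pairwise conflict, so at least 4 time slots are needed.
4 time slots suffice: Budget=3, Finance=1, Ops=4, Legal=3, Ethics=4, Hiring=2. No two conflicting committees share a time slot.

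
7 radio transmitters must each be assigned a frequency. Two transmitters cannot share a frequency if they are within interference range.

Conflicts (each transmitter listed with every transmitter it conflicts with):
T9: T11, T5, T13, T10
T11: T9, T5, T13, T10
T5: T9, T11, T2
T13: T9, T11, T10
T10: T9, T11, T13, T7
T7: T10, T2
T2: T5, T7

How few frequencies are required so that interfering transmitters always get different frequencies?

4

T9, T11, T13, T10 are mutually in conflict, so at least 4 frequencies are needed.
4 frequencies suffice: frequency 1 → {T9, T2}; frequency 2 → {T11, T7}; frequency 3 → {T5, T10}; frequency 4 → {T13}. No two conflicting transmitters share a frequency.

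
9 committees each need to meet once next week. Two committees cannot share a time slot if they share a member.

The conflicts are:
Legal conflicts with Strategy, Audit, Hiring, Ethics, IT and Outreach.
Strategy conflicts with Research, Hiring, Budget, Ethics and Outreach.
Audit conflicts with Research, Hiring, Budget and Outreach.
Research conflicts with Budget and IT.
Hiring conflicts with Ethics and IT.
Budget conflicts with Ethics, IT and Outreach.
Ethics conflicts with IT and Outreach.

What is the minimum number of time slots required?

Legal, Strategy, Hiring, Ethics pairwise conflict, so at least 4 time slots are needed.
A valid assignment using 4 time slots: Legal=1, Strategy=2, Audit=2, Research=3, Hiring=4, Budget=1, Ethics=3, IT=2, Outreach=4. Each listed conflict is separated.

4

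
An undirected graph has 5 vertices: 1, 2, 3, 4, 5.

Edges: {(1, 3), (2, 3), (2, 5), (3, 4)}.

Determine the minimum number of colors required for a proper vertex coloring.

1 and 3 are adjacent, so at least 2 colors are needed.
2 colors suffice: color a → {3, 5}; color b → {1, 2, 4}. Every edge joins two different colors.

2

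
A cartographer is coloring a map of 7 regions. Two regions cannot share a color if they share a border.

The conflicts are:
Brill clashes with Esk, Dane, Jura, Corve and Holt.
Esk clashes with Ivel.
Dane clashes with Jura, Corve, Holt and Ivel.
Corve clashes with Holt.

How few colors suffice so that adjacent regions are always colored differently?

Brill, Dane, Corve, Holt are mutually in conflict, so at least 4 colors are needed.
4 colors suffice: Brill=2, Esk=1, Dane=1, Jura=3, Corve=4, Holt=3, Ivel=2. Every pair that conflicts lands in different colors.

4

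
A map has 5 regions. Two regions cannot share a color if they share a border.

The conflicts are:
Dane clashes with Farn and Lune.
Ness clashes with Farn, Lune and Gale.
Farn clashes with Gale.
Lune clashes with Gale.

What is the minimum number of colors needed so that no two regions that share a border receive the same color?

Ness, Lune, Gale pairwise conflict, so at least 3 colors are needed.
3 colors suffice: color 1 → {Farn, Lune}; color 2 → {Dane, Ness}; color 3 → {Gale}. Every pair that conflicts lands in different colors.

3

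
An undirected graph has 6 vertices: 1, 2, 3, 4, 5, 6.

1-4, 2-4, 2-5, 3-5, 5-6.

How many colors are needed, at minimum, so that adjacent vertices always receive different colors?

2

3 and 5 are adjacent, so at least 2 colors are needed.
2 colors suffice: color a → {4, 5}; color b → {1, 2, 3, 6}. Each edge has distinct colors on its endpoints.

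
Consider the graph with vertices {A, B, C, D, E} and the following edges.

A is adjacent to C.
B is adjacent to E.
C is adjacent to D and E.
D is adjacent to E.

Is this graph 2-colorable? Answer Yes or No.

No

C, D, E form a triangle, so at least 3 colors are needed.
So 2 colors are not enough.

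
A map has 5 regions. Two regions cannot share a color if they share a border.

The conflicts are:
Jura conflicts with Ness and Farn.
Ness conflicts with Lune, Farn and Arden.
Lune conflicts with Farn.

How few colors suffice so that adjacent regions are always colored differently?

3

Jura, Ness, Farn pairwise conflict, so at least 3 colors are needed.
3 colors suffice: color 1 → {Ness}; color 2 → {Farn, Arden}; color 3 → {Jura, Lune}. No two conflicting regions share a color.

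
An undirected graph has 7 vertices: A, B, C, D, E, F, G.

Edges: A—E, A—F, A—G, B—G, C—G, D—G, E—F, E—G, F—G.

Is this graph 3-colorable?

A, E, F, G are pairwise adjacent (a clique of size 4), so at least 4 colors are needed.
So 3 colors are not enough.

No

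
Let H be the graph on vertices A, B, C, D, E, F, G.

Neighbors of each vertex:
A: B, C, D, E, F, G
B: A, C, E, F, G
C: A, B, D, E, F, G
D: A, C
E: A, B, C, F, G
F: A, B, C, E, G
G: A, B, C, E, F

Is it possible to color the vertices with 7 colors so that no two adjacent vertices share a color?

The chromatic number is 6. A, B, C, E, F, G form a clique, so at least 6 colors are needed.
6 colors suffice: color 1 → {A}; color 2 → {C}; color 3 → {D, E}; color 4 → {B}; color 5 → {F}; color 6 → {G}.
Since 7 ≥ 6, a proper 7-coloring certainly exists.

Yes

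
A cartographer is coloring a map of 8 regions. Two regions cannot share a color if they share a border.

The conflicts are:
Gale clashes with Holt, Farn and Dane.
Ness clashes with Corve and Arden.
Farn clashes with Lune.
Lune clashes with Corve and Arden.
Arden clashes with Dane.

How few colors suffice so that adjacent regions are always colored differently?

3

The cycle Arden-Dane-Gale-Farn-Lune-Arden has odd length 5, so it cannot be 2-colored; at least 3 colors are needed.
3 colors suffice: color 1 → {Gale, Corve, Arden}; color 2 → {Holt, Ness, Lune, Dane}; color 3 → {Farn}. Each listed conflict is separated.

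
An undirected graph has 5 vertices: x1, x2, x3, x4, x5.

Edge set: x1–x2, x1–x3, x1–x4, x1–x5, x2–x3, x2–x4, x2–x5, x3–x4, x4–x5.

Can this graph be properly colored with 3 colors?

No

x1, x2, x4, x5 are pairwise adjacent (a clique of size 4), so at least 4 colors are needed.
So 3 colors are not enough.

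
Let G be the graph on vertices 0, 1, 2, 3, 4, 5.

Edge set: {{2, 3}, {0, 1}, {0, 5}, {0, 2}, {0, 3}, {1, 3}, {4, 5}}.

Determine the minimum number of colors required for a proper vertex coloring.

3

0, 2, 3 are mutually adjacent, so at least 3 colors are needed.
3 colors suffice: color red → {0, 4}; color blue → {3, 5}; color green → {1, 2}. Every edge joins two different colors.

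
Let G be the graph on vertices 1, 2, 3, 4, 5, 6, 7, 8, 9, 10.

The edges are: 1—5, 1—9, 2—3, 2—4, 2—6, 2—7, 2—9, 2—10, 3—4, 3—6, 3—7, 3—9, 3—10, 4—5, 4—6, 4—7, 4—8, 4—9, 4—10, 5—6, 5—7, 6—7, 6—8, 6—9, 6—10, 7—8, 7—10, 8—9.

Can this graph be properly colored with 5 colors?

No

2, 3, 4, 6, 7, 10 are mutually adjacent (a clique of size 6), so at least 6 colors are needed.
So 5 colors are not enough.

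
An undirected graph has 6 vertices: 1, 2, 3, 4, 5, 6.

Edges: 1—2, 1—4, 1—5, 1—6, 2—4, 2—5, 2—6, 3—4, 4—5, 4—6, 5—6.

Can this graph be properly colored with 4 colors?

No

1, 2, 4, 5, 6 form a clique, so at least 5 colors are needed.
So 4 colors are not enough.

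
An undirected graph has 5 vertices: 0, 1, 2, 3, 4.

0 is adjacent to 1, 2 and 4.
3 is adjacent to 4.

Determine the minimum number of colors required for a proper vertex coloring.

2

0 and 4 are adjacent, so at least 2 colors are needed.
2 colors suffice: color a → {0, 3}; color b → {1, 2, 4}. Each edge has distinct colors on its endpoints.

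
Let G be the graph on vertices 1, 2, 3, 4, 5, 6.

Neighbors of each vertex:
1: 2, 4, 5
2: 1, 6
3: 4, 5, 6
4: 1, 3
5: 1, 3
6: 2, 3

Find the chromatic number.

3

The cycle 6-3-4-1-2-6 has odd length 5, so it cannot be 2-colored; at least 3 colors are needed.
3 colors suffice: 1=red, 2=green, 3=red, 4=blue, 5=blue, 6=blue. Every edge joins two different colors.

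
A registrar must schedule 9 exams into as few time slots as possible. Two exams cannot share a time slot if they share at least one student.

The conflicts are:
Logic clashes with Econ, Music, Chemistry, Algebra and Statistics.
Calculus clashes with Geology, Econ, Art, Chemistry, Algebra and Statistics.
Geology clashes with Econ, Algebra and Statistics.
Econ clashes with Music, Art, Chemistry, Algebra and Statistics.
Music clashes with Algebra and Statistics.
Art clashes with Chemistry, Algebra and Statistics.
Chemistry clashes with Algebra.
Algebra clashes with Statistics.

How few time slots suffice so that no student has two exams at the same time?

5

Logic, Econ, Music, Algebra, Statistics pairwise conflict, so at least 5 time slots are needed.
5 time slots suffice: Logic=4, Calculus=4, Geology=5, Econ=1, Music=5, Art=5, Chemistry=3, Algebra=2, Statistics=3. Every pair that conflicts lands in different time slots.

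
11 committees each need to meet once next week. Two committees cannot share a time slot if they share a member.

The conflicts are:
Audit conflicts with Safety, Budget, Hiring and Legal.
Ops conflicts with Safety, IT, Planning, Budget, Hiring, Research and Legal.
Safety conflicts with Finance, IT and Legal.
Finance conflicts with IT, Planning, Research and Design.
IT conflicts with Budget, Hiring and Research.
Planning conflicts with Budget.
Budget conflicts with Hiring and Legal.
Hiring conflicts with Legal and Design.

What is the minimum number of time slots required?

4

Ops, Budget, Hiring, Legal pairwise conflict, so at least 4 time slots are needed.
A valid assignment using 4 time slots: Audit=1, Ops=1, Safety=2, Finance=1, IT=3, Planning=3, Budget=2, Hiring=4, Research=2, Legal=3, Design=2. Every pair that conflicts lands in different time slots.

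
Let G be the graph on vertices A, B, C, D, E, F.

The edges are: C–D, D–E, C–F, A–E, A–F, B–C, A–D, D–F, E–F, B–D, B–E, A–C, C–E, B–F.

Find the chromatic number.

B, C, D, E, F form a clique, so at least 5 colors are needed.
5 colors suffice: color 1 → {D}; color 2 → {E}; color 3 → {C}; color 4 → {F}; color 5 → {A, B}. No two adjacent vertices share a color.

5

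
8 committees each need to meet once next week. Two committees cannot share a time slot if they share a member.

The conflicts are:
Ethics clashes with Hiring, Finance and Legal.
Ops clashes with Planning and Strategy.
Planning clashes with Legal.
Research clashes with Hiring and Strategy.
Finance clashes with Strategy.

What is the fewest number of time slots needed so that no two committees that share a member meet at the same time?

3

The cycle Hiring-Ethics-Finance-Strategy-Research-Hiring has odd length 5, so it cannot be 2-colored; at least 3 time slots are needed.
A valid assignment using 3 time slots: Ethics=1, Ops=2, Planning=1, Research=3, Hiring=2, Finance=2, Legal=2, Strategy=1. Each listed conflict is separated.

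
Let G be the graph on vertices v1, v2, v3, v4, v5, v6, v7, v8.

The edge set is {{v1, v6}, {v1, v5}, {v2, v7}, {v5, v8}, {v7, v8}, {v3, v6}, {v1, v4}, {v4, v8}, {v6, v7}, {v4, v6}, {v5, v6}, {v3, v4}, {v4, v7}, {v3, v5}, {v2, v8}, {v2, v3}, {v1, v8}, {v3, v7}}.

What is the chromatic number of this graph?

4

v3, v4, v6, v7 are pairwise adjacent (a clique of size 4), so at least 4 colors are needed.
4 colors suffice: color 1 → {v2, v4, v5}; color 2 → {v6, v8}; color 3 → {v1, v3}; color 4 → {v7}. No two adjacent vertices share a color.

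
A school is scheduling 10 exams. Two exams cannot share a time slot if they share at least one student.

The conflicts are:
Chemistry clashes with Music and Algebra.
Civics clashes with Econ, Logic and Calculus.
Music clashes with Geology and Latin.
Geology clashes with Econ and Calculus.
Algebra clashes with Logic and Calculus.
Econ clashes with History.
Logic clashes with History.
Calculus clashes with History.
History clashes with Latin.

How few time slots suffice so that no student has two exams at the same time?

The cycle Calculus-Geology-Music-Chemistry-Algebra-Calculus has odd length 5, so it cannot be 2-colored; at least 3 time slots are needed.
3 time slots suffice: Chemistry=3, Civics=2, Music=1, Geology=2, Algebra=2, Econ=1, Logic=1, Calculus=1, History=2, Latin=3. No two conflicting exams share a time slot.

3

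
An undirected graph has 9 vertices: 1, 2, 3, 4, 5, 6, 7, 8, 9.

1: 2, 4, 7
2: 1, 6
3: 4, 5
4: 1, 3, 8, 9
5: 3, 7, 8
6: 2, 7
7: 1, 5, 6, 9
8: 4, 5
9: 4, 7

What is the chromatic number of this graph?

3

The cycle 9-4-8-5-7-9 has odd length 5, so it cannot be 2-colored; at least 3 colors are needed.
3 colors suffice: 1=b, 2=a, 3=c, 4=a, 5=b, 6=b, 7=a, 8=c, 9=b. Each edge has distinct colors on its endpoints.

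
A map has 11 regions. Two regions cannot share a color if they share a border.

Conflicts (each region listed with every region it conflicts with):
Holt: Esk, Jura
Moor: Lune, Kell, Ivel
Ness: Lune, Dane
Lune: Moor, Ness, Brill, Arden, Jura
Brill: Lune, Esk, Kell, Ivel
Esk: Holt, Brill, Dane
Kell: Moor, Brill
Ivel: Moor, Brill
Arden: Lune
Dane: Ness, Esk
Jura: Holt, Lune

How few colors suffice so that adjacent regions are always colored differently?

3

The cycle Esk-Brill-Lune-Ness-Dane-Esk has odd length 5, so it cannot be 2-colored; at least 3 colors are needed.
A valid assignment using 3 colors: Holt=2, Moor=2, Ness=3, Lune=1, Brill=2, Esk=1, Kell=1, Ivel=1, Arden=2, Dane=2, Jura=3. Every pair that conflicts lands in different colors.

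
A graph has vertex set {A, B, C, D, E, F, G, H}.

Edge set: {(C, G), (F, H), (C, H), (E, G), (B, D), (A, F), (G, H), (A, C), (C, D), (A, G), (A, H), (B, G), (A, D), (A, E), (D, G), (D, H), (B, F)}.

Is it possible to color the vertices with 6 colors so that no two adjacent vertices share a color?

The chromatic number is 5. A, C, D, G, H are mutually adjacent (a clique of size 5), so at least 5 colors are needed.
One proper 5-coloring: A=blue, B=blue, C=purple, D=yellow, E=green, F=red, G=red, H=green.
Since 6 ≥ 5, a proper 6-coloring certainly exists.

Yes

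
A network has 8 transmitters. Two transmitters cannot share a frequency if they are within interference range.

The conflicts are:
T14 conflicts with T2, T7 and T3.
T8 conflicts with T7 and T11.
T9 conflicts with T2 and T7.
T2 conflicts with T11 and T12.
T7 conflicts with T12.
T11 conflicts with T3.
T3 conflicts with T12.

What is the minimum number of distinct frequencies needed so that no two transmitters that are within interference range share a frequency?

The cycle T14-T3-T11-T8-T7-T14 has odd length 5, so it cannot be 2-colored; at least 3 frequencies are needed.
3 frequencies suffice: frequency 1 → {T2, T7, T3}; frequency 2 → {T14, T9, T11, T12}; frequency 3 → {T8}. Every pair that conflicts lands in different frequencies.

3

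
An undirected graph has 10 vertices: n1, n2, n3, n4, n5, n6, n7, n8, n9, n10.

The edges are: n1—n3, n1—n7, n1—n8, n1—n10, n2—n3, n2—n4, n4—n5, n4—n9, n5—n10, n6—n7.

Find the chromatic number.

2

n1 and n3 are adjacent, so at least 2 colors are needed.
2 colors suffice: n1=1, n2=1, n3=2, n4=2, n5=1, n6=1, n7=2, n8=2, n9=1, n10=2. Each edge has distinct colors on its endpoints.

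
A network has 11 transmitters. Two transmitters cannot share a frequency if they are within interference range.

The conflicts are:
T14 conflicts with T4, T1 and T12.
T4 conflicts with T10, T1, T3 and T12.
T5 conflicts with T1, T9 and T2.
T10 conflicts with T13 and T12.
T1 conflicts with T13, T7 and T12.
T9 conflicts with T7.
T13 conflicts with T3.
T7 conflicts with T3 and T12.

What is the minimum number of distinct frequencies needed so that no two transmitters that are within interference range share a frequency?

4

T14, T4, T1, T12 all conflict with each other, so at least 4 frequencies are needed.
4 frequencies suffice: T14=4, T4=2, T5=2, T10=1, T1=1, T9=1, T13=2, T7=2, T3=1, T12=3, T2=1. Every pair that conflicts lands in different frequencies.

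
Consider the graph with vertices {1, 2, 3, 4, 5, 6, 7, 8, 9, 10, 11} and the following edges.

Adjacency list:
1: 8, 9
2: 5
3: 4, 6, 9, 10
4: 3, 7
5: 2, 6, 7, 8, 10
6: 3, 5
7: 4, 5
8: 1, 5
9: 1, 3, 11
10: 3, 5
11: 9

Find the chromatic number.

The cycle 5-7-4-3-10-5 has odd length 5, so it cannot be 2-colored; at least 3 colors are needed.
A valid assignment using 3 colors: 1=a, 2=b, 3=a, 4=b, 5=a, 6=b, 7=c, 8=b, 9=b, 10=b, 11=a. No two adjacent vertices share a color.

3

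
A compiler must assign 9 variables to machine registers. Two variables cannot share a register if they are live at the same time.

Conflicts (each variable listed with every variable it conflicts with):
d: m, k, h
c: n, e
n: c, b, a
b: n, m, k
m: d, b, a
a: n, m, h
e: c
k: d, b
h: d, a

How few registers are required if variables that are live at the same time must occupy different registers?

d and k conflict, so at least 2 registers are needed.
Using 2 registers: d=1, c=1, n=2, b=1, m=2, a=1, e=2, k=2, h=2. Each listed conflict is separated.

2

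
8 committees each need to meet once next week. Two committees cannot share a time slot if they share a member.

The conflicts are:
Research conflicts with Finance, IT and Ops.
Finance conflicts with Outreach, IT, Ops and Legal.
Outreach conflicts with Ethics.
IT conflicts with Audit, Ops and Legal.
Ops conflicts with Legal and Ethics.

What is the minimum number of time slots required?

Finance, IT, Ops, Legal all conflict with each other, so at least 4 time slots are needed.
4 time slots suffice: time slot 1 → {Finance, Audit, Ethics}; time slot 2 → {Outreach, IT}; time slot 3 → {Ops}; time slot 4 → {Research, Legal}. Each listed conflict is separated.

4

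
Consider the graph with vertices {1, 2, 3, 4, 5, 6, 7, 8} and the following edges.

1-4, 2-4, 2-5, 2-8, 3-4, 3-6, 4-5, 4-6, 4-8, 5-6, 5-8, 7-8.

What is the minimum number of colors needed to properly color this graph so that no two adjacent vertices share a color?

4

2, 4, 5, 8 are pairwise adjacent (a clique of size 4), so at least 4 colors are needed.
A valid assignment using 4 colors: 1=b, 2=d, 3=b, 4=a, 5=b, 6=c, 7=a, 8=c. Each edge has distinct colors on its endpoints.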